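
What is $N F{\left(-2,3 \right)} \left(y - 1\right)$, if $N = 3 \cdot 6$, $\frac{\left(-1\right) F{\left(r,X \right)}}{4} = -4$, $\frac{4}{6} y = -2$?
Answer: $-1152$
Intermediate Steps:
$y = -3$ ($y = \frac{3}{2} \left(-2\right) = -3$)
$F{\left(r,X \right)} = 16$ ($F{\left(r,X \right)} = \left(-4\right) \left(-4\right) = 16$)
$N = 18$
$N F{\left(-2,3 \right)} \left(y - 1\right) = 18 \cdot 16 \left(-3 - 1\right) = 288 \left(-3 - 1\right) = 288 \left(-4\right) = -1152$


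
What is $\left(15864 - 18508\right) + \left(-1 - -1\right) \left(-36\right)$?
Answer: $-2644$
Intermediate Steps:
$\left(15864 - 18508\right) + \left(-1 - -1\right) \left(-36\right) = -2644 + \left(-1 + 1\right) \left(-36\right) = -2644 + 0 \left(-36\right) = -2644 + 0 = -2644$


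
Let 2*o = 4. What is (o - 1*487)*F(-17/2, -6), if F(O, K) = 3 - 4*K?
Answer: -13095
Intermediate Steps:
o = 2 (o = (½)*4 = 2)
(o - 1*487)*F(-17/2, -6) = (2 - 1*487)*(3 - 4*(-6)) = (2 - 487)*(3 + 24) = -485*27 = -13095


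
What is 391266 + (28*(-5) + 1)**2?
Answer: 410587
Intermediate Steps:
391266 + (28*(-5) + 1)**2 = 391266 + (-140 + 1)**2 = 391266 + (-139)**2 = 391266 + 19321 = 410587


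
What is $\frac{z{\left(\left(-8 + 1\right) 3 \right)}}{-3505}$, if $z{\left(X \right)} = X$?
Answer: $\frac{21}{3505} \approx 0.0059914$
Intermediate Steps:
$\frac{z{\left(\left(-8 + 1\right) 3 \right)}}{-3505} = \frac{\left(-8 + 1\right) 3}{-3505} = \left(-7\right) 3 \left(- \frac{1}{3505}\right) = \left(-21\right) \left(- \frac{1}{3505}\right) = \frac{21}{3505}$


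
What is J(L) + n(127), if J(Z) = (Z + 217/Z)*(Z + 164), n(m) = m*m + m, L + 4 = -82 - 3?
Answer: 836434/89 ≈ 9398.1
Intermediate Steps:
L = -89 (L = -4 + (-82 - 3) = -4 - 85 = -89)
n(m) = m + m² (n(m) = m² + m = m + m²)
J(Z) = (164 + Z)*(Z + 217/Z) (J(Z) = (Z + 217/Z)*(164 + Z) = (164 + Z)*(Z + 217/Z))
J(L) + n(127) = (217 + (-89)² + 164*(-89) + 35588/(-89)) + 127*(1 + 127) = (217 + 7921 - 14596 + 35588*(-1/89)) + 127*128 = (217 + 7921 - 14596 - 35588/89) + 16256 = -610350/89 + 16256 = 836434/89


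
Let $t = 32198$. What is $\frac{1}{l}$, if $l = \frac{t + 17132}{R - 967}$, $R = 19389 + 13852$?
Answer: $\frac{16137}{24665} \approx 0.65425$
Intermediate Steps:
$R = 33241$
$l = \frac{24665}{16137}$ ($l = \frac{32198 + 17132}{33241 - 967} = \frac{49330}{33241 - 967} = \frac{49330}{32274} = 49330 \cdot \frac{1}{32274} = \frac{24665}{16137} \approx 1.5285$)
$\frac{1}{l} = \frac{1}{\frac{24665}{16137}} = \frac{16137}{24665}$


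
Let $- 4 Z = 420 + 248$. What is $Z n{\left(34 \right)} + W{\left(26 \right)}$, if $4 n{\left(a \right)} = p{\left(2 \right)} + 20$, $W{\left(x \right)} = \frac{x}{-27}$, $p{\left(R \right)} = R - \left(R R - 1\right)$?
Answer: $- \frac{85775}{108} \approx -794.21$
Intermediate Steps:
$p{\left(R \right)} = 1 + R - R^{2}$ ($p{\left(R \right)} = R - \left(R^{2} - 1\right) = R - \left(-1 + R^{2}\right) = 1 + R - R^{2}$)
$W{\left(x \right)} = - \frac{x}{27}$ ($W{\left(x \right)} = x \left(- \frac{1}{27}\right) = - \frac{x}{27}$)
$n{\left(a \right)} = \frac{19}{4}$ ($n{\left(a \right)} = \frac{\left(1 + 2 - 2^{2}\right) + 20}{4} = \frac{\left(1 + 2 - 4\right) + 20}{4} = \frac{-1 + 20}{4} = \frac{1}{4} \cdot 19 = \frac{19}{4}$)
$Z = -167$ ($Z = - \frac{420 + 248}{4} = \left(- \frac{1}{4}\right) 668 = -167$)
$Z n{\left(34 \right)} + W{\left(26 \right)} = \left(-167\right) \frac{19}{4} - \frac{26}{27} = - \frac{3173}{4} - \frac{26}{27} = - \frac{85775}{108}$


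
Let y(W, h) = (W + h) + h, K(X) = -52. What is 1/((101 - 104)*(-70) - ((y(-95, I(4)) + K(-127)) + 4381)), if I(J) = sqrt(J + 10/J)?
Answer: -2012/8096275 + sqrt(26)/16192550 ≈ -0.00024819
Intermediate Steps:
y(W, h) = W + 2*h
1/((101 - 104)*(-70) - ((y(-95, I(4)) + K(-127)) + 4381)) = 1/((101 - 104)*(-70) - (((-95 + 2*sqrt(4 + 10/4)) - 52) + 4381)) = 1/(-3*(-70) - (((-95 + 2*sqrt(4 + 10*(1/4))) - 52) + 4381)) = 1/(210 - (((-95 + 2*sqrt(4 + 5/2)) - 52) + 4381)) = 1/(210 - (((-95 + 2*sqrt(13/2)) - 52) + 4381)) = 1/(210 - (((-95 + 2*(sqrt(26)/2)) - 52) + 4381)) = 1/(210 - (((-95 + sqrt(26)) - 52) + 4381)) = 1/(210 - ((-147 + sqrt(26)) + 4381)) = 1/(210 - (4234 + sqrt(26))) = 1/(210 + (-4234 - sqrt(26))) = 1/(-4024 - sqrt(26))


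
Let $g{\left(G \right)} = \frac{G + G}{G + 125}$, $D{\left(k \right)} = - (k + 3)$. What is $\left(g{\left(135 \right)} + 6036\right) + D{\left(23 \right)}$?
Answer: $\frac{156287}{26} \approx 6011.0$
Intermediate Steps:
$D{\left(k \right)} = -3 - k$ ($D{\left(k \right)} = - (3 + k) = -3 - k$)
$g{\left(G \right)} = \frac{2 G}{125 + G}$
$\left(g{\left(135 \right)} + 6036\right) + D{\left(23 \right)} = \left(2 \cdot 135 \frac{1}{125 + 135} + 6036\right) - 26 = \left(2 \cdot 135 \cdot \frac{1}{260} + 6036\right) - 26 = \left(\frac{27}{26} + 6036\right) - 26 = \frac{156963}{26} - 26 = \frac{156287}{26}$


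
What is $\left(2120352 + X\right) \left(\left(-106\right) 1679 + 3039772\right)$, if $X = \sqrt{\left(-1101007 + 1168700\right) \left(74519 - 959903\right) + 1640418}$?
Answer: $6068019112896 + 2861798 i \sqrt{59932658694} \approx 6.068 \cdot 10^{12} + 7.006 \cdot 10^{11} i$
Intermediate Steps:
$X = i \sqrt{59932658694}$ ($X = \sqrt{67693 \left(-885384\right) + 1640418} = \sqrt{-59934299112 + 1640418} = \sqrt{-59932658694} = i \sqrt{59932658694} \approx 2.4481 \cdot 10^{5} i$)
$\left(2120352 + X\right) \left(\left(-106\right) 1679 + 3039772\right) = \left(2120352 + i \sqrt{59932658694}\right) \left(\left(-106\right) 1679 + 3039772\right) = \left(2120352 + i \sqrt{59932658694}\right) \left(-177974 + 3039772\right) = \left(2120352 + i \sqrt{59932658694}\right) 2861798 = 6068019112896 + 2861798 i \sqrt{59932658694}$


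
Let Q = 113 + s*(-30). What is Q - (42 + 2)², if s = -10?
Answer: -1523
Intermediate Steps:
Q = 413 (Q = 113 - 10*(-30) = 113 + 300 = 413)
Q - (42 + 2)² = 413 - (42 + 2)² = 413 - 1*44² = 413 - 1*1936 = 413 - 1936 = -1523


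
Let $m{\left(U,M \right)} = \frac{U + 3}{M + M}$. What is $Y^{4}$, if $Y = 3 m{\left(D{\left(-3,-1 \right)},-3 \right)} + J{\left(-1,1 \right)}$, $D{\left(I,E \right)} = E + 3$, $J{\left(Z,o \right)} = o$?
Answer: $\frac{81}{16} \approx 5.0625$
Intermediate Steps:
$D{\left(I,E \right)} = 3 + E$
$m{\left(U,M \right)} = \frac{3 + U}{2 M}$
$Y = - \frac{3}{2}$ ($Y = 3 \frac{3 + \left(3 - 1\right)}{2 \left(-3\right)} + 1 = 3 \cdot \frac{1}{2} \left(- \frac{1}{3}\right) \left(3 + 2\right) + 1 = 3 \cdot \frac{1}{2} \left(- \frac{1}{3}\right) 5 + 1 = 3 \left(- \frac{5}{6}\right) + 1 = - \frac{5}{2} + 1 = - \frac{3}{2} \approx -1.5$)
$Y^{4} = \left(- \frac{3}{2}\right)^{4} = \frac{81}{16}$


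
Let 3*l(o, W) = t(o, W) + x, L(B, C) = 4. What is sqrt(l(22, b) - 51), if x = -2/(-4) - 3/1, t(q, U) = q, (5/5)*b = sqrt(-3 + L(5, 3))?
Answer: I*sqrt(178)/2 ≈ 6.6708*I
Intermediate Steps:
b = 1 (b = sqrt(-3 + 4) = sqrt(1) = 1)
x = -5/2 (x = -2*(-1/4) - 3*1 = 1/2 - 3 = -5/2 ≈ -2.5000)
l(o, W) = -5/6 + o/3 (l(o, W) = (o - 5/2)/3 = (-5/2 + o)/3 = -5/6 + o/3)
sqrt(l(22, b) - 51) = sqrt((-5/6 + (1/3)*22) - 51) = sqrt((-5/6 + 22/3) - 51) = sqrt(13/2 - 51) = sqrt(-89/2) = I*sqrt(178)/2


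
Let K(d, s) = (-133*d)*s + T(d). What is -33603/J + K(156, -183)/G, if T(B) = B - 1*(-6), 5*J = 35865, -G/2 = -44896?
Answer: 4036488397/107346336 ≈ 37.602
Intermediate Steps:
G = 89792 (G = -2*(-44896) = 89792)
J = 7173 (J = (1/5)*35865 = 7173)
T(B) = 6 + B (T(B) = B + 6 = 6 + B)
K(d, s) = 6 + d - 133*d*s (K(d, s) = (-133*d)*s + (6 + d) = -133*d*s + (6 + d) = 6 + d - 133*d*s)
-33603/J + K(156, -183)/G = -33603/7173 + (6 + 156 - 133*156*(-183))/89792 = -33603*1/7173 + (6 + 156 + 3796884)*(1/89792) = -11201/2391 + 3797046*(1/89792) = -11201/2391 + 1898523/44896 = 4036488397/107346336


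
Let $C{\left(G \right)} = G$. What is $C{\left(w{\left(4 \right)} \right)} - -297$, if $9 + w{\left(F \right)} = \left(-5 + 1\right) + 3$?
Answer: $287$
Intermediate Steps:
$w{\left(F \right)} = -10$ ($w{\left(F \right)} = -9 + \left(\left(-5 + 1\right) + 3\right) = -9 + \left(-4 + 3\right) = -9 - 1 = -10$)
$C{\left(w{\left(4 \right)} \right)} - -297 = -10 - -297 = -10 + 297 = 287$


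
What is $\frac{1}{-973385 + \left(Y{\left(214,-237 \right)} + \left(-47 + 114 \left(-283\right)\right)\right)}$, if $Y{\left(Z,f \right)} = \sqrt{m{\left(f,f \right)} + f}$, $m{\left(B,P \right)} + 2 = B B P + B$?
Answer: $- \frac{1005694}{1011433734165} - \frac{i \sqrt{13312529}}{1011433734165} \approx -9.9433 \cdot 10^{-7} - 3.6074 \cdot 10^{-9} i$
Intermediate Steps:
$m{\left(B,P \right)} = -2 + B + P B^{2}$ ($m{\left(B,P \right)} = -2 + \left(B B P + B\right) = -2 + \left(B^{2} P + B\right) = -2 + \left(P B^{2} + B\right) = -2 + \left(B + P B^{2}\right) = -2 + B + P B^{2}$)
$Y{\left(Z,f \right)} = \sqrt{-2 + f^{3} + 2 f}$ ($Y{\left(Z,f \right)} = \sqrt{\left(-2 + f + f f^{2}\right) + f} = \sqrt{\left(-2 + f + f^{3}\right) + f} = \sqrt{-2 + f^{3} + 2 f}$)
$\frac{1}{-973385 + \left(Y{\left(214,-237 \right)} + \left(-47 + 114 \left(-283\right)\right)\right)} = \frac{1}{-973385 + \left(\sqrt{-2 + \left(-237\right)^{3} + 2 \left(-237\right)} + \left(-47 + 114 \left(-283\right)\right)\right)} = \frac{1}{-973385 + \left(\sqrt{-2 - 13312053 - 474} - 32309\right)} = \frac{1}{-973385 - \left(32309 - \sqrt{-13312529}\right)} = \frac{1}{-973385 - \left(32309 - i \sqrt{13312529}\right)} = \frac{1}{-1005694 + i \sqrt{13312529}}$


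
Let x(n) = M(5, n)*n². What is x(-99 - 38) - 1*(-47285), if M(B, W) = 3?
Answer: 103592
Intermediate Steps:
x(n) = 3*n²
x(-99 - 38) - 1*(-47285) = 3*(-99 - 38)² - 1*(-47285) = 3*(-137)² + 47285 = 3*18769 + 47285 = 56307 + 47285 = 103592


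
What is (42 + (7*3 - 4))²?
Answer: 3481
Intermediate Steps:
(42 + (7*3 - 4))² = (42 + (21 - 4))² = (42 + 17)² = 59² = 3481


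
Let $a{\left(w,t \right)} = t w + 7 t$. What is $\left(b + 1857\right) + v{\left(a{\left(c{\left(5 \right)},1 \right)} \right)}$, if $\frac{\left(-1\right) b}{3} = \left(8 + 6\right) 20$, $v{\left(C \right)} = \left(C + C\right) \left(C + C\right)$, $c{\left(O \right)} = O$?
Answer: $1593$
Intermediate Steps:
$a{\left(w,t \right)} = 7 t + t w$
$v{\left(C \right)} = 4 C^{2}$ ($v{\left(C \right)} = 2 C 2 C = 4 C^{2}$)
$b = -840$ ($b = - 3 \left(8 + 6\right) 20 = - 3 \cdot 14 \cdot 20 = \left(-3\right) 280 = -840$)
$\left(b + 1857\right) + v{\left(a{\left(c{\left(5 \right)},1 \right)} \right)} = \left(-840 + 1857\right) + 4 \left(1 \left(7 + 5\right)\right)^{2} = 1017 + 4 \left(1 \cdot 12\right)^{2} = 1017 + 4 \cdot 12^{2} = 1017 + 4 \cdot 144 = 1017 + 576 = 1593$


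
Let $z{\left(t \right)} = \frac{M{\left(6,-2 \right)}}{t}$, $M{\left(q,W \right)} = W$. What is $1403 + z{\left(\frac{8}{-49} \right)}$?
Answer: $\frac{5661}{4} \approx 1415.3$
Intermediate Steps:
$z{\left(t \right)} = - \frac{2}{t}$
$1403 + z{\left(\frac{8}{-49} \right)} = 1403 - \frac{2}{8 \frac{1}{-49}} = 1403 - \frac{2}{8 \left(- \frac{1}{49}\right)} = 1403 - \frac{2}{- \frac{8}{49}} = 1403 - - \frac{49}{4} = 1403 + \frac{49}{4} = \frac{5661}{4}$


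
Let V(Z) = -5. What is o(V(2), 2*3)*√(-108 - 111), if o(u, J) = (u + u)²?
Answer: 100*I*√219 ≈ 1479.9*I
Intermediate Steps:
o(u, J) = 4*u² (o(u, J) = (2*u)² = 4*u²)
o(V(2), 2*3)*√(-108 - 111) = (4*(-5)²)*√(-108 - 111) = (4*25)*√(-219) = 100*(I*√219) = 100*I*√219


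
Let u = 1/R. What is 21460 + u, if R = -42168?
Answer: 904925279/42168 ≈ 21460.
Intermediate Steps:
u = -1/42168 (u = 1/(-42168) = -1/42168 ≈ -2.3715e-5)
21460 + u = 21460 - 1/42168 = 904925279/42168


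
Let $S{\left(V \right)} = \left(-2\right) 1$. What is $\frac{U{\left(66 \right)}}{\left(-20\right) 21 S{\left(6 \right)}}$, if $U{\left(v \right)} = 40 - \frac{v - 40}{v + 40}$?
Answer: $\frac{301}{6360} \approx 0.047327$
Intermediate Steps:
$S{\left(V \right)} = -2$
$U{\left(v \right)} = 40 - \frac{-40 + v}{40 + v}$
$\frac{U{\left(66 \right)}}{\left(-20\right) 21 S{\left(6 \right)}} = \frac{\frac{1}{40 + 66} \left(1640 + 39 \cdot 66\right)}{\left(-20\right) 21 \left(-2\right)} = \frac{\frac{1}{106} \left(1640 + 2574\right)}{\left(-420\right) \left(-2\right)} = \frac{\frac{1}{106} \cdot 4214}{840} = \frac{2107}{53} \cdot \frac{1}{840} = \frac{301}{6360}$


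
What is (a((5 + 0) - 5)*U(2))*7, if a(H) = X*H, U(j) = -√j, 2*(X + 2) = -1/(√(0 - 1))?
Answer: 0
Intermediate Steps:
X = -2 + I/2 (X = -2 + (-1/(√(0 - 1)))/2 = -2 + (-1/(√(-1)))/2 = -2 + (-1/I)/2 = -2 + (-(-1)*I)/2 = -2 + I/2 ≈ -2.0 + 0.5*I)
a(H) = H*(-2 + I/2) (a(H) = (-2 + I/2)*H = H*(-2 + I/2))
(a((5 + 0) - 5)*U(2))*7 = ((((5 + 0) - 5)*(-4 + I)/2)*(-√2))*7 = (((5 - 5)*(-4 + I)/2)*(-√2))*7 = (((½)*0*(-4 + I))*(-√2))*7 = (0*(-√2))*7 = 0*7 = 0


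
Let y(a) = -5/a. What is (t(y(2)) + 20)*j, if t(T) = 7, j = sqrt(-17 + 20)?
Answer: 27*sqrt(3) ≈ 46.765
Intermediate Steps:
j = sqrt(3) ≈ 1.7320
(t(y(2)) + 20)*j = (7 + 20)*sqrt(3) = 27*sqrt(3)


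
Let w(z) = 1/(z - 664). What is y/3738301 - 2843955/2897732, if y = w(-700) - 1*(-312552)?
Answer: -829130237666441/923478675441553 ≈ -0.89783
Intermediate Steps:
w(z) = 1/(-664 + z)
y = 426320927/1364 (y = 1/(-664 - 700) - 1*(-312552) = 1/(-1364) + 312552 = -1/1364 + 312552 = 426320927/1364 ≈ 3.1255e+5)
y/3738301 - 2843955/2897732 = (426320927/1364)/3738301 - 2843955/2897732 = (426320927/1364)*(1/3738301) - 2843955*1/2897732 = 426320927/5099042564 - 2843955/2897732 = -829130237666441/923478675441553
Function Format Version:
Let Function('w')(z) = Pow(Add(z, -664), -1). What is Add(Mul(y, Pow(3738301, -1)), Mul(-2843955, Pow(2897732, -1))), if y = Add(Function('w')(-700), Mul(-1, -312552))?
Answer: Rational(-829130237666441, 923478675441553) ≈ -0.89783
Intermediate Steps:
Function('w')(z) = Pow(Add(-664, z), -1)
y = Rational(426320927, 1364) (y = Add(Pow(Add(-664, -700), -1), Mul(-1, -312552)) = Add(Pow(-1364, -1), 312552) = Add(Rational(-1, 1364), 312552) = Rational(426320927, 1364) ≈ 3.1255e+5)
Add(Mul(y, Pow(3738301, -1)), Mul(-2843955, Pow(2897732, -1))) = Add(Mul(Rational(426320927, 1364), Pow(3738301, -1)), Mul(-2843955, Pow(2897732, -1))) = Add(Mul(Rational(426320927, 1364), Rational(1, 3738301)), Mul(-2843955, Rational(1, 2897732))) = Add(Rational(426320927, 5099042564), Rational(-2843955, 2897732)) = Rational(-829130237666441, 923478675441553)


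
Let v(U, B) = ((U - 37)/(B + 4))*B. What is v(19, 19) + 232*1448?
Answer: 7726186/23 ≈ 3.3592e+5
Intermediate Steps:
v(U, B) = B*(-37 + U)/(4 + B) (v(U, B) = ((-37 + U)/(4 + B))*B = B*(-37 + U)/(4 + B))
v(19, 19) + 232*1448 = 19*(-37 + 19)/(4 + 19) + 232*1448 = 19*(-18)/23 + 335936 = 19*(1/23)*(-18) + 335936 = -342/23 + 335936 = 7726186/23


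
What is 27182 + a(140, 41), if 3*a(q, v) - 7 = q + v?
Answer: 81734/3 ≈ 27245.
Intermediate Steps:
a(q, v) = 7/3 + q/3 + v/3 (a(q, v) = 7/3 + (q + v)/3 = 7/3 + (q/3 + v/3) = 7/3 + q/3 + v/3)
27182 + a(140, 41) = 27182 + (7/3 + (1/3)*140 + (1/3)*41) = 27182 + (7/3 + 140/3 + 41/3) = 27182 + 188/3 = 81734/3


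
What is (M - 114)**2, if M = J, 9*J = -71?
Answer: 1203409/81 ≈ 14857.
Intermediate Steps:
J = -71/9 (J = (1/9)*(-71) = -71/9 ≈ -7.8889)
M = -71/9 ≈ -7.8889
(M - 114)**2 = (-71/9 - 114)**2 = (-1097/9)**2 = 1203409/81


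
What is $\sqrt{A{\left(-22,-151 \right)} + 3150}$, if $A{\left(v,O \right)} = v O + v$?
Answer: $5 \sqrt{258} \approx 80.312$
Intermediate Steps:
$A{\left(v,O \right)} = v + O v$ ($A{\left(v,O \right)} = O v + v = v + O v$)
$\sqrt{A{\left(-22,-151 \right)} + 3150} = \sqrt{- 22 \left(1 - 151\right) + 3150} = \sqrt{\left(-22\right) \left(-150\right) + 3150} = \sqrt{3300 + 3150} = \sqrt{6450} = 5 \sqrt{258}$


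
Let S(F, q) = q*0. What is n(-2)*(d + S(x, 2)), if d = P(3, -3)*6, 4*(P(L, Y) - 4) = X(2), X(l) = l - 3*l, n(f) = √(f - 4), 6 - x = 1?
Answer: 18*I*√6 ≈ 44.091*I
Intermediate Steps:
x = 5 (x = 6 - 1*1 = 6 - 1 = 5)
S(F, q) = 0
n(f) = √(-4 + f)
X(l) = -2*l
P(L, Y) = 3 (P(L, Y) = 4 + (-2*2)/4 = 4 + (¼)*(-4) = 4 - 1 = 3)
d = 18 (d = 3*6 = 18)
n(-2)*(d + S(x, 2)) = √(-4 - 2)*(18 + 0) = √(-6)*18 = (I*√6)*18 = 18*I*√6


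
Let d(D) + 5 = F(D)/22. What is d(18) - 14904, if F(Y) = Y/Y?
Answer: -327997/22 ≈ -14909.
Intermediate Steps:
F(Y) = 1
d(D) = -109/22 (d(D) = -5 + 1/22 = -109/22)
d(18) - 14904 = -109/22 - 14904 = -327997/22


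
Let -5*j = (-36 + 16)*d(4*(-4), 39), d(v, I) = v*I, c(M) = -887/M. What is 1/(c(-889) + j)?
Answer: -889/2218057 ≈ -0.00040080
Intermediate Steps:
d(v, I) = I*v
j = -2496 (j = -(-36 + 16)*39*(4*(-4))/5 = -(-4)*39*(-16) = -(-4)*(-624) = -⅕*12480 = -2496)
1/(c(-889) + j) = 1/(-887/(-889) - 2496) = 1/(-887*(-1/889) - 2496) = 1/(887/889 - 2496) = 1/(-2218057/889) = -889/2218057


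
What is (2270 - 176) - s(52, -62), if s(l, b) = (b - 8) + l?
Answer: 2112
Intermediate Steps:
s(l, b) = -8 + b + l (s(l, b) = (-8 + b) + l = -8 + b + l)
(2270 - 176) - s(52, -62) = (2270 - 176) - (-8 - 62 + 52) = 2094 - 1*(-18) = 2094 + 18 = 2112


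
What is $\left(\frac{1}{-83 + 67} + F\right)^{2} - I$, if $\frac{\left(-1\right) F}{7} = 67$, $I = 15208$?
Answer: $\frac{52431777}{256} \approx 2.0481 \cdot 10^{5}$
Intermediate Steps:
$F = -469$ ($F = \left(-7\right) 67 = -469$)
$\left(\frac{1}{-83 + 67} + F\right)^{2} - I = \left(\frac{1}{-83 + 67} - 469\right)^{2} - 15208 = \left(\frac{1}{-16} - 469\right)^{2} - 15208 = \left(- \frac{1}{16} - 469\right)^{2} - 15208 = \left(- \frac{7505}{16}\right)^{2} - 15208 = \frac{56325025}{256} - 15208 = \frac{52431777}{256}$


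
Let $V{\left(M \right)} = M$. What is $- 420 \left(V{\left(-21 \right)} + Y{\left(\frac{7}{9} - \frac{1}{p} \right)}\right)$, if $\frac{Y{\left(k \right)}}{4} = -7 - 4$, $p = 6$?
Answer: $27300$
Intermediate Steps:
$Y{\left(k \right)} = -44$ ($Y{\left(k \right)} = 4 \left(-7 - 4\right) = 4 \left(-11\right) = -44$)
$- 420 \left(V{\left(-21 \right)} + Y{\left(\frac{7}{9} - \frac{1}{p} \right)}\right) = - 420 \left(-21 - 44\right) = \left(-420\right) \left(-65\right) = 27300$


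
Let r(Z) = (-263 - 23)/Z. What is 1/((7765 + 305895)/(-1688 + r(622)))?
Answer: -525111/97548260 ≈ -0.0053831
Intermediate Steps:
r(Z) = -286/Z
1/((7765 + 305895)/(-1688 + r(622))) = 1/((7765 + 305895)/(-1688 - 286/622)) = 1/(313660/(-1688 - 286*1/622)) = 1/(313660/(-1688 - 143/311)) = 1/(313660/(-525111/311)) = 1/(313660*(-311/525111)) = 1/(-97548260/525111) = -525111/97548260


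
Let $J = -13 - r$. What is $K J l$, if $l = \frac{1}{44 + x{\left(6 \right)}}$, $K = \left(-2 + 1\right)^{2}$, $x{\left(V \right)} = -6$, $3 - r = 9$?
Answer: $- \frac{7}{38} \approx -0.18421$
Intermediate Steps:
$r = -6$ ($r = 3 - 9 = -6$)
$K = 1$ ($K = \left(-1\right)^{2} = 1$)
$l = \frac{1}{38}$ ($l = \frac{1}{44 - 6} = \frac{1}{38} \approx 0.026316$)
$J = -7$ ($J = -13 - -6 = -13 + 6 = -7$)
$K J l = 1 \left(-7\right) \frac{1}{38} = \left(-7\right) \frac{1}{38} = - \frac{7}{38}$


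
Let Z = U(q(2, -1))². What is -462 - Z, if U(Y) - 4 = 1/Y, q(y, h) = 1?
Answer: -487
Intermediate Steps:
U(Y) = 4 + 1/Y
Z = 25 (Z = (4 + 1/1)² = (4 + 1)² = 5² = 25)
-462 - Z = -462 - 1*25 = -462 - 25 = -487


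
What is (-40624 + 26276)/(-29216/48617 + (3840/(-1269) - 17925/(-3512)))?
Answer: -1036273515928416/106673958139 ≈ -9714.4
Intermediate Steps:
(-40624 + 26276)/(-29216/48617 + (3840/(-1269) - 17925/(-3512))) = -14348/(-29216*1/48617 + (3840*(-1/1269) - 17925*(-1/3512))) = -14348/(-29216/48617 + (-1280/423 + 17925/3512)) = -14348/(-29216/48617 + 3086915/1485576) = -14348/106673958139/72224248392 = -14348*72224248392/106673958139 = -1036273515928416/106673958139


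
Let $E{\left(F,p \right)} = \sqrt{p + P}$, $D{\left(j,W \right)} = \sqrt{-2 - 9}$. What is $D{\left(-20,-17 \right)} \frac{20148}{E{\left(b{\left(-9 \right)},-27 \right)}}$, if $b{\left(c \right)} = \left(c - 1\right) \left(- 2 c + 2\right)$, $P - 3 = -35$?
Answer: $\frac{20148 \sqrt{649}}{59} \approx 8699.7$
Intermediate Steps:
$P = -32$ ($P = 3 - 35 = -32$)
$b{\left(c \right)} = \left(-1 + c\right) \left(2 - 2 c\right)$
$D{\left(j,W \right)} = i \sqrt{11}$ ($D{\left(j,W \right)} = \sqrt{-11} = i \sqrt{11}$)
$E{\left(F,p \right)} = \sqrt{-32 + p}$ ($E{\left(F,p \right)} = \sqrt{p - 32} = \sqrt{-32 + p}$)
$D{\left(-20,-17 \right)} \frac{20148}{E{\left(b{\left(-9 \right)},-27 \right)}} = i \sqrt{11} \frac{20148}{\sqrt{-32 - 27}} = i \sqrt{11} \frac{20148}{\sqrt{-59}} = i \sqrt{11} \frac{20148}{i \sqrt{59}} = i \sqrt{11} \cdot 20148 \left(- \frac{i \sqrt{59}}{59}\right) = i \sqrt{11} \left(- \frac{20148 i \sqrt{59}}{59}\right) = \frac{20148 \sqrt{649}}{59}$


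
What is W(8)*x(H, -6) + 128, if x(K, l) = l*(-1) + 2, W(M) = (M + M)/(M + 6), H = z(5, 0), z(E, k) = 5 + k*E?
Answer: 960/7 ≈ 137.14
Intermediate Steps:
z(E, k) = 5 + E*k
H = 5 (H = 5 + 5*0 = 5 + 0 = 5)
W(M) = 2*M/(6 + M) (W(M) = (2*M)/(6 + M) = 2*M/(6 + M))
x(K, l) = 2 - l (x(K, l) = -l + 2 = 2 - l)
W(8)*x(H, -6) + 128 = (2*8/(6 + 8))*(2 - 1*(-6)) + 128 = (2*8/14)*(2 + 6) + 128 = (2*8*(1/14))*8 + 128 = (8/7)*8 + 128 = 64/7 + 128 = 960/7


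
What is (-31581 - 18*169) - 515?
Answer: -35138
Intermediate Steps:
(-31581 - 18*169) - 515 = (-31581 - 3042) - 515 = -34623 - 515 = -35138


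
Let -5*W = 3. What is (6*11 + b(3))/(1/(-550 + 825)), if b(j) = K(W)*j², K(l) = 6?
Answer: 33000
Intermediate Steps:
W = -⅗ (W = -⅕*3 = -⅗ ≈ -0.60000)
b(j) = 6*j²
(6*11 + b(3))/(1/(-550 + 825)) = (6*11 + 6*3²)/(1/(-550 + 825)) = (66 + 6*9)/(1/275) = (66 + 54)/(1/275) = 120*275 = 33000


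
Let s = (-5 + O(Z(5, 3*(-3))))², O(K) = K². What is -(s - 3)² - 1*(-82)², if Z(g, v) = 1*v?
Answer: -33334253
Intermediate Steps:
Z(g, v) = v
s = 5776 (s = (-5 + (3*(-3))²)² = (-5 + (-9)²)² = (-5 + 81)² = 76² = 5776)
-(s - 3)² - 1*(-82)² = -(5776 - 3)² - 1*(-82)² = -1*5773² - 1*6724 = -1*33327529 - 6724 = -33327529 - 6724 = -33334253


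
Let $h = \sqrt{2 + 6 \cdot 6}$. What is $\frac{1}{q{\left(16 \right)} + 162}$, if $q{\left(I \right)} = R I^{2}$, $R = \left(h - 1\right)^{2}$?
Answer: $\frac{267}{2446838} + \frac{128 \sqrt{38}}{23244961} \approx 0.00014307$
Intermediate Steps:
$h = \sqrt{38}$ ($h = \sqrt{2 + 36} = \sqrt{38} \approx 6.1644$)
$R = \left(-1 + \sqrt{38}\right)^{2}$ ($R = \left(\sqrt{38} - 1\right)^{2} = \left(-1 + \sqrt{38}\right)^{2} \approx 26.671$)
$q{\left(I \right)} = I^{2} \left(1 - \sqrt{38}\right)^{2}$ ($q{\left(I \right)} = \left(1 - \sqrt{38}\right)^{2} I^{2} = I^{2} \left(1 - \sqrt{38}\right)^{2}$)
$\frac{1}{q{\left(16 \right)} + 162} = \frac{1}{16^{2} \left(1 - \sqrt{38}\right)^{2} + 162} = \frac{1}{256 \left(1 - \sqrt{38}\right)^{2} + 162} = \frac{1}{162 + 256 \left(1 - \sqrt{38}\right)^{2}}$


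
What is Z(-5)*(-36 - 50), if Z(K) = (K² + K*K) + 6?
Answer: -4816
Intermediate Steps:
Z(K) = 6 + 2*K² (Z(K) = (K² + K²) + 6 = 2*K² + 6 = 6 + 2*K²)
Z(-5)*(-36 - 50) = (6 + 2*(-5)²)*(-36 - 50) = (6 + 2*25)*(-86) = (6 + 50)*(-86) = 56*(-86) = -4816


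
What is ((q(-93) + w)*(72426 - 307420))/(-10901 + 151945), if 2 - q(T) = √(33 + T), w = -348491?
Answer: 40946412033/70522 + 117497*I*√15/35261 ≈ 5.8062e+5 + 12.906*I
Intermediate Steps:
q(T) = 2 - √(33 + T)
((q(-93) + w)*(72426 - 307420))/(-10901 + 151945) = (((2 - √(33 - 93)) - 348491)*(72426 - 307420))/(-10901 + 151945) = (((2 - √(-60)) - 348491)*(-234994))/141044 = (((2 - 2*I*√15) - 348491)*(-234994))*(1/141044) = ((-348489 - 2*I*√15)*(-234994))*(1/141044) = (81892824066 + 469988*I*√15)*(1/141044) = 40946412033/70522 + 117497*I*√15/35261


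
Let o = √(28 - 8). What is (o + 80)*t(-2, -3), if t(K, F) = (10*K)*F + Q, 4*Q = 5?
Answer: 4900 + 245*√5/2 ≈ 5173.9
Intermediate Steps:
Q = 5/4 (Q = (¼)*5 = 5/4 ≈ 1.2500)
t(K, F) = 5/4 + 10*F*K (t(K, F) = (10*K)*F + 5/4 = 10*F*K + 5/4 = 5/4 + 10*F*K)
o = 2*√5 (o = √20 = 2*√5 ≈ 4.4721)
(o + 80)*t(-2, -3) = (2*√5 + 80)*(5/4 + 10*(-3)*(-2)) = (80 + 2*√5)*(5/4 + 60) = (80 + 2*√5)*(245/4) = 4900 + 245*√5/2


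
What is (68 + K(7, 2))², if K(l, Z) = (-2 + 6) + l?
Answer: 6241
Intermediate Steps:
K(l, Z) = 4 + l
(68 + K(7, 2))² = (68 + (4 + 7))² = (68 + 11)² = 79² = 6241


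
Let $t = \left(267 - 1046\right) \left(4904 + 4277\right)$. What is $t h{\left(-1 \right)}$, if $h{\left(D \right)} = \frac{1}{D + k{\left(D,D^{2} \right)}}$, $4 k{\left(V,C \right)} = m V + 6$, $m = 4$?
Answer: $14303998$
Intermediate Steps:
$k{\left(V,C \right)} = \frac{3}{2} + V$ ($k{\left(V,C \right)} = \frac{4 V + 6}{4} = \frac{6 + 4 V}{4} = \frac{3}{2} + V$)
$h{\left(D \right)} = \frac{1}{\frac{3}{2} + 2 D}$ ($h{\left(D \right)} = \frac{1}{D + \left(\frac{3}{2} + D\right)} = \frac{1}{\frac{3}{2} + 2 D}$)
$t = -7151999$ ($t = \left(-779\right) 9181 = -7151999$)
$t h{\left(-1 \right)} = - 7151999 \frac{2}{3 + 4 \left(-1\right)} = - 7151999 \frac{2}{3 - 4} = - 7151999 \frac{2}{-1} = - 7151999 \cdot 2 \left(-1\right) = \left(-7151999\right) \left(-2\right) = 14303998$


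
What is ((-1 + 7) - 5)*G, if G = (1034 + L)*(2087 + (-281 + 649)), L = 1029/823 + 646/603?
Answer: 1262592484405/496269 ≈ 2.5442e+6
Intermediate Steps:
L = 1152145/496269 (L = 1029*(1/823) + 646*(1/603) = 1029/823 + 646/603 = 1152145/496269 ≈ 2.3216)
G = 1262592484405/496269 (G = (1034 + 1152145/496269)*(2087 + (-281 + 649)) = 514294291*(2087 + 368)/496269 = (514294291/496269)*2455 = 1262592484405/496269 ≈ 2.5442e+6)
((-1 + 7) - 5)*G = ((-1 + 7) - 5)*(1262592484405/496269) = (6 - 5)*(1262592484405/496269) = 1*(1262592484405/496269) = 1262592484405/496269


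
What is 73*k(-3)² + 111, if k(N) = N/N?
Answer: 184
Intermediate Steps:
k(N) = 1
73*k(-3)² + 111 = 73*1² + 111 = 73*1 + 111 = 73 + 111 = 184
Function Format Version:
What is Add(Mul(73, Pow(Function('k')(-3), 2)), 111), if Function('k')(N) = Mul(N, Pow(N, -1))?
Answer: 184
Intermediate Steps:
Function('k')(N) = 1
Add(Mul(73, Pow(Function('k')(-3), 2)), 111) = Add(Mul(73, Pow(1, 2)), 111) = Add(Mul(73, 1), 111) = Add(73, 111) = 184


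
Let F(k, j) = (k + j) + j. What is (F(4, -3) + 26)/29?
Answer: 24/29 ≈ 0.82759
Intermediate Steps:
F(k, j) = k + 2*j (F(k, j) = (j + k) + j = k + 2*j)
(F(4, -3) + 26)/29 = ((4 + 2*(-3)) + 26)/29 = ((4 - 6) + 26)*(1/29) = (-2 + 26)*(1/29) = 24*(1/29) = 24/29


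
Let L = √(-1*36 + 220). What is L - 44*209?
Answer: -9196 + 2*√46 ≈ -9182.4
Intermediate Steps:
L = 2*√46 (L = √(-36 + 220) = √184 = 2*√46 ≈ 13.565)
L - 44*209 = 2*√46 - 44*209 = 2*√46 - 9196 = -9196 + 2*√46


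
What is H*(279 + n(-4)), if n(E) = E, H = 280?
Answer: 77000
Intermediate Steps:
H*(279 + n(-4)) = 280*(279 - 4) = 280*275 = 77000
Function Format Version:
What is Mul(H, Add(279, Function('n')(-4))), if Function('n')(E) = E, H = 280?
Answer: 77000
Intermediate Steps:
Mul(H, Add(279, Function('n')(-4))) = Mul(280, Add(279, -4)) = Mul(280, 275) = 77000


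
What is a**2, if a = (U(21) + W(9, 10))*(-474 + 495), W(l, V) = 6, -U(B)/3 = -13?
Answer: 893025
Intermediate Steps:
U(B) = 39 (U(B) = -3*(-13) = 39)
a = 945 (a = (39 + 6)*(-474 + 495) = 45*21 = 945)
a**2 = 945**2 = 893025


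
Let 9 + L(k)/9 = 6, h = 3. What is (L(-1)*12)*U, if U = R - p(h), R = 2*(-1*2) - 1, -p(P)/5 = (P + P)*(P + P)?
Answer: -56700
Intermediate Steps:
p(P) = -20*P**2 (p(P) = -5*(P + P)*(P + P) = -5*2*P*2*P = -20*P**2)
L(k) = -27 (L(k) = -81 + 9*6 = -81 + 54 = -27)
R = -5 (R = 2*(-2) - 1 = -4 - 1 = -5)
U = 175 (U = -5 - (-20)*3**2 = -5 - (-20)*9 = -5 - 1*(-180) = -5 + 180 = 175)
(L(-1)*12)*U = -27*12*175 = -324*175 = -56700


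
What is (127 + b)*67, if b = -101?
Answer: 1742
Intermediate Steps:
(127 + b)*67 = (127 - 101)*67 = 26*67 = 1742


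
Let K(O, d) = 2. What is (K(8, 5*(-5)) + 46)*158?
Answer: 7584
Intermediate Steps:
(K(8, 5*(-5)) + 46)*158 = (2 + 46)*158 = 48*158 = 7584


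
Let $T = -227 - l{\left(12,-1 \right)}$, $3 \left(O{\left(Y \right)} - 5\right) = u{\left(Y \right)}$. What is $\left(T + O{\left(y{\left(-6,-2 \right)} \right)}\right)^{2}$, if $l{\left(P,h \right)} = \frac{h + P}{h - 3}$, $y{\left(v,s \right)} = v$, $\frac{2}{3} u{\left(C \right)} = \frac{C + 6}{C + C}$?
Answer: $\frac{769129}{16} \approx 48071.0$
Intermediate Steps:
$u{\left(C \right)} = \frac{3 \left(6 + C\right)}{4 C}$ ($u{\left(C \right)} = \frac{3 \frac{C + 6}{C + C}}{2} = \frac{3 \frac{6 + C}{2 C}}{2} = \frac{3 \left(6 + C\right)}{4 C}$)
$l{\left(P,h \right)} = \frac{P + h}{-3 + h}$
$O{\left(Y \right)} = 5 + \frac{6 + Y}{4 Y}$ ($O{\left(Y \right)} = 5 + \frac{\frac{3}{4} \frac{1}{Y} \left(6 + Y\right)}{3} = 5 + \frac{6 + Y}{4 Y}$)
$T = - \frac{897}{4}$ ($T = -227 - \frac{12 - 1}{-3 - 1} = -227 - \frac{1}{-4} \cdot 11 = -227 - \left(- \frac{1}{4}\right) 11 = -227 - - \frac{11}{4} = -227 + \frac{11}{4} = - \frac{897}{4} \approx -224.25$)
$\left(T + O{\left(y{\left(-6,-2 \right)} \right)}\right)^{2} = \left(- \frac{897}{4} + \frac{3 \left(2 + 7 \left(-6\right)\right)}{4 \left(-6\right)}\right)^{2} = \left(- \frac{897}{4} + \frac{3}{4} \left(- \frac{1}{6}\right) \left(2 - 42\right)\right)^{2} = \left(- \frac{897}{4} + \frac{3}{4} \left(- \frac{1}{6}\right) \left(-40\right)\right)^{2} = \left(- \frac{897}{4} + 5\right)^{2} = \left(- \frac{877}{4}\right)^{2} = \frac{769129}{16}$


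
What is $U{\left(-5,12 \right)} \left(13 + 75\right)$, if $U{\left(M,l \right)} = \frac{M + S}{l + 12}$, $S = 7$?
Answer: $\frac{22}{3} \approx 7.3333$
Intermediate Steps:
$U{\left(M,l \right)} = \frac{7 + M}{12 + l}$ ($U{\left(M,l \right)} = \frac{M + 7}{l + 12} = \frac{7 + M}{12 + l}$)
$U{\left(-5,12 \right)} \left(13 + 75\right) = \frac{7 - 5}{12 + 12} \left(13 + 75\right) = \frac{1}{24} \cdot 2 \cdot 88 = \frac{1}{12} \cdot 88 = \frac{22}{3}$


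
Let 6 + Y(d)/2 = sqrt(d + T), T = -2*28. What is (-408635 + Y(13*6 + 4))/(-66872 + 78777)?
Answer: -408647/11905 + 2*sqrt(26)/11905 ≈ -34.325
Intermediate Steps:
T = -56
Y(d) = -12 + 2*sqrt(-56 + d) (Y(d) = -12 + 2*sqrt(d - 56) = -12 + 2*sqrt(-56 + d))
(-408635 + Y(13*6 + 4))/(-66872 + 78777) = (-408635 + (-12 + 2*sqrt(-56 + (13*6 + 4))))/(-66872 + 78777) = (-408635 + (-12 + 2*sqrt(-56 + (78 + 4))))/11905 = (-408635 + (-12 + 2*sqrt(-56 + 82)))*(1/11905) = (-408635 + (-12 + 2*sqrt(26)))*(1/11905) = (-408647 + 2*sqrt(26))*(1/11905) = -408647/11905 + 2*sqrt(26)/11905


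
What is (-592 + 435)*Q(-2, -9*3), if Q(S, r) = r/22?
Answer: 4239/22 ≈ 192.68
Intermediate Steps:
Q(S, r) = r/22 (Q(S, r) = r*(1/22) = r/22)
(-592 + 435)*Q(-2, -9*3) = (-592 + 435)*((-9*3)/22) = -157*(-27)/22 = -157*(-27/22) = 4239/22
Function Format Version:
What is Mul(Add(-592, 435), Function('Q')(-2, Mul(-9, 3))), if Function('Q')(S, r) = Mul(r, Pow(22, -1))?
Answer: Rational(4239, 22) ≈ 192.68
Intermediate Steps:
Function('Q')(S, r) = Mul(Rational(1, 22), r) (Function('Q')(S, r) = Mul(r, Rational(1, 22)) = Mul(Rational(1, 22), r))
Mul(Add(-592, 435), Function('Q')(-2, Mul(-9, 3))) = Mul(Add(-592, 435), Mul(Rational(1, 22), Mul(-9, 3))) = Mul(-157, Mul(Rational(1, 22), -27)) = Mul(-157, Rational(-27, 22)) = Rational(4239, 22)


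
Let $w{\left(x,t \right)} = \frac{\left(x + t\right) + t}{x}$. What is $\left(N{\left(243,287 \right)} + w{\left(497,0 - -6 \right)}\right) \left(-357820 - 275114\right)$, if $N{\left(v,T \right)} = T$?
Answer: $- \frac{90603236232}{497} \approx -1.823 \cdot 10^{8}$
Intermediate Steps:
$w{\left(x,t \right)} = \frac{x + 2 t}{x}$ ($w{\left(x,t \right)} = \frac{\left(t + x\right) + t}{x} = \frac{x + 2 t}{x}$)
$\left(N{\left(243,287 \right)} + w{\left(497,0 - -6 \right)}\right) \left(-357820 - 275114\right) = \left(287 + \frac{497 + 2 \left(0 - -6\right)}{497}\right) \left(-357820 - 275114\right) = \left(287 + \frac{497 + 2 \left(0 + 6\right)}{497}\right) \left(-632934\right) = \left(287 + \frac{497 + 2 \cdot 6}{497}\right) \left(-632934\right) = \left(287 + \frac{497 + 12}{497}\right) \left(-632934\right) = \left(287 + \frac{1}{497} \cdot 509\right) \left(-632934\right) = \left(287 + \frac{509}{497}\right) \left(-632934\right) = \frac{143148}{497} \left(-632934\right) = - \frac{90603236232}{497}$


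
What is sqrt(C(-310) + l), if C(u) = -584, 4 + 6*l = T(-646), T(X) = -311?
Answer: I*sqrt(2546)/2 ≈ 25.229*I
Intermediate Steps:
l = -105/2 (l = -2/3 + (1/6)*(-311) = -2/3 - 311/6 = -105/2 ≈ -52.500)
sqrt(C(-310) + l) = sqrt(-584 - 105/2) = sqrt(-1273/2) = I*sqrt(2546)/2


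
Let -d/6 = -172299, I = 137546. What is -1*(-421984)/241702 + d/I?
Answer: 76978072163/8311285823 ≈ 9.2619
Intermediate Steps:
d = 1033794 (d = -6*(-172299) = 1033794)
-1*(-421984)/241702 + d/I = -1*(-421984)/241702 + 1033794/137546 = 421984*(1/241702) + 1033794*(1/137546) = 210992/120851 + 516897/68773 = 76978072163/8311285823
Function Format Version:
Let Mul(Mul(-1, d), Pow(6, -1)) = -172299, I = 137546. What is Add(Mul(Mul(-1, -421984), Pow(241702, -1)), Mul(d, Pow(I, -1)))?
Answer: Rational(76978072163, 8311285823) ≈ 9.2619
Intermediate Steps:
d = 1033794 (d = Mul(-6, -172299) = 1033794)
Add(Mul(Mul(-1, -421984), Pow(241702, -1)), Mul(d, Pow(I, -1))) = Add(Mul(Mul(-1, -421984), Pow(241702, -1)), Mul(1033794, Pow(137546, -1))) = Add(Mul(421984, Rational(1, 241702)), Mul(1033794, Rational(1, 137546))) = Add(Rational(210992, 120851), Rational(516897, 68773)) = Rational(76978072163, 8311285823)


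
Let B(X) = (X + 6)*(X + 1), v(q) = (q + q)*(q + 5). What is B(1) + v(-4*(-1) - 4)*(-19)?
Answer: 14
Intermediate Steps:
v(q) = 2*q*(5 + q) (v(q) = (2*q)*(5 + q) = 2*q*(5 + q))
B(X) = (1 + X)*(6 + X) (B(X) = (6 + X)*(1 + X) = (1 + X)*(6 + X))
B(1) + v(-4*(-1) - 4)*(-19) = (6 + 1**2 + 7*1) + (2*(-4*(-1) - 4)*(5 + (-4*(-1) - 4)))*(-19) = (6 + 1 + 7) + (2*(4 - 4)*(5 + (4 - 4)))*(-19) = 14 + (2*0*(5 + 0))*(-19) = 14 + (2*0*5)*(-19) = 14 + 0*(-19) = 14 + 0 = 14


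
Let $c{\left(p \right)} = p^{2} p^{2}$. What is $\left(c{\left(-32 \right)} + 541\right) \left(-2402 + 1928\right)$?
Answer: $-497281458$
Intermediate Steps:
$c{\left(p \right)} = p^{4}$
$\left(c{\left(-32 \right)} + 541\right) \left(-2402 + 1928\right) = \left(\left(-32\right)^{4} + 541\right) \left(-2402 + 1928\right) = \left(1048576 + 541\right) \left(-474\right) = 1049117 \left(-474\right) = -497281458$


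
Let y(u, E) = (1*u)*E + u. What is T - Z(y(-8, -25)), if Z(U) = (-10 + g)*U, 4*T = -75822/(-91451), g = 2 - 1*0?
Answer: 280975383/182902 ≈ 1536.2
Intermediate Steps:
g = 2 (g = 2 + 0 = 2)
y(u, E) = u + E*u (y(u, E) = u*E + u = E*u + u = u + E*u)
T = 37911/182902 (T = (-75822/(-91451))/4 = (-75822*(-1/91451))/4 = (¼)*(75822/91451) = 37911/182902 ≈ 0.20727)
Z(U) = -8*U (Z(U) = (-10 + 2)*U = -8*U)
T - Z(y(-8, -25)) = 37911/182902 - (-8)*(-8*(1 - 25)) = 37911/182902 - (-8)*(-8*(-24)) = 37911/182902 - (-8)*192 = 37911/182902 - 1*(-1536) = 37911/182902 + 1536 = 280975383/182902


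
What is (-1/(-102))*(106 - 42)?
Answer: 32/51 ≈ 0.62745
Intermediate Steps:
(-1/(-102))*(106 - 42) = -1*(-1/102)*64 = (1/102)*64 = 32/51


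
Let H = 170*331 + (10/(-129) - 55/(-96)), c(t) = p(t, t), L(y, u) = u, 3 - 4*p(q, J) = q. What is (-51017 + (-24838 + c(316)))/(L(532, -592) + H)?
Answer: -313452456/229840829 ≈ -1.3638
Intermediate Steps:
p(q, J) = ¾ - q/4
c(t) = ¾ - t/4
H = 232284605/4128 (H = 56270 + (10*(-1/129) - 55*(-1/96)) = 56270 + (-10/129 + 55/96) = 56270 + 2045/4128 = 232284605/4128 ≈ 56271.)
(-51017 + (-24838 + c(316)))/(L(532, -592) + H) = (-51017 + (-24838 + (¾ - ¼*316)))/(-592 + 232284605/4128) = (-51017 + (-24838 + (¾ - 79)))/(229840829/4128) = (-51017 + (-24838 - 313/4))*(4128/229840829) = (-51017 - 99665/4)*(4128/229840829) = -303733/4*4128/229840829 = -313452456/229840829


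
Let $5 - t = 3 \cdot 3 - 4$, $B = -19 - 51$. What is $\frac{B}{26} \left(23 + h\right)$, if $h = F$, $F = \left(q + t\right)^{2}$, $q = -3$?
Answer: $- \frac{1120}{13} \approx -86.154$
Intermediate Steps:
$B = -70$
$t = 0$ ($t = 5 - \left(3 \cdot 3 - 4\right) = 5 - \left(9 - 4\right) = 5 - 5 = 0$)
$F = 9$ ($F = \left(-3 + 0\right)^{2} = \left(-3\right)^{2} = 9$)
$h = 9$
$\frac{B}{26} \left(23 + h\right) = - \frac{70}{26} \left(23 + 9\right) = \left(-70\right) \frac{1}{26} \cdot 32 = \left(- \frac{35}{13}\right) 32 = - \frac{1120}{13}$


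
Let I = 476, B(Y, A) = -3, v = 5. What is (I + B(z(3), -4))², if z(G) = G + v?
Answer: 223729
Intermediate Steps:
z(G) = 5 + G (z(G) = G + 5 = 5 + G)
(I + B(z(3), -4))² = (476 - 3)² = 473² = 223729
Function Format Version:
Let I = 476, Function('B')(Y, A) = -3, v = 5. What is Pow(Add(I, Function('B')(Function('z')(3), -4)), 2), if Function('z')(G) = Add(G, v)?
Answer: 223729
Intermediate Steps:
Function('z')(G) = Add(5, G) (Function('z')(G) = Add(G, 5) = Add(5, G))
Pow(Add(I, Function('B')(Function('z')(3), -4)), 2) = Pow(Add(476, -3), 2) = Pow(473, 2) = 223729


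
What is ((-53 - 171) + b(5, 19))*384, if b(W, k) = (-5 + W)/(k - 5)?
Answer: -86016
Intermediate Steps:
b(W, k) = (-5 + W)/(-5 + k)
((-53 - 171) + b(5, 19))*384 = ((-53 - 171) + (-5 + 5)/(-5 + 19))*384 = (-224 + 0/14)*384 = (-224 + (1/14)*0)*384 = (-224 + 0)*384 = -224*384 = -86016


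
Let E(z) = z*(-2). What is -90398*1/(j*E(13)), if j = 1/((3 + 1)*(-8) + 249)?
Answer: 9808183/13 ≈ 7.5448e+5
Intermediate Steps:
j = 1/217 (j = 1/(4*(-8) + 249) = 1/(-32 + 249) = 1/217 ≈ 0.0046083)
E(z) = -2*z
-90398*1/(j*E(13)) = -90398/((-2*13)/217) = -90398/((1/217)*(-26)) = -90398/(-26/217) = -90398*(-217/26) = 9808183/13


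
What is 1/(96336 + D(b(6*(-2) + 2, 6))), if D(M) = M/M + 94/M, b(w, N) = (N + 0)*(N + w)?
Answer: 12/1155997 ≈ 1.0381e-5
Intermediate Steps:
b(w, N) = N*(N + w)
D(M) = 1 + 94/M
1/(96336 + D(b(6*(-2) + 2, 6))) = 1/(96336 + (94 + 6*(6 + (6*(-2) + 2)))/((6*(6 + (6*(-2) + 2))))) = 1/(96336 + (94 + 6*(6 + (-12 + 2)))/((6*(6 + (-12 + 2))))) = 1/(96336 + (94 + 6*(6 - 10))/((6*(6 - 10)))) = 1/(96336 + (94 + 6*(-4))/((6*(-4)))) = 1/(96336 + (94 - 24)/(-24)) = 1/(96336 - 1/24*70) = 1/(96336 - 35/12) = 1/(1155997/12) = 12/1155997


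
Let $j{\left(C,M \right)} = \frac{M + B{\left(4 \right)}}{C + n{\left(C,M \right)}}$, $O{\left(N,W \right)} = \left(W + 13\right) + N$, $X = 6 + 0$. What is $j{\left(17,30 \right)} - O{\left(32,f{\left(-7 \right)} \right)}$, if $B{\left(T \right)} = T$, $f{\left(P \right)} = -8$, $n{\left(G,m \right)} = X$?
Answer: $- \frac{817}{23} \approx -35.522$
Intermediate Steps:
$X = 6$
$n{\left(G,m \right)} = 6$
$O{\left(N,W \right)} = 13 + N + W$ ($O{\left(N,W \right)} = \left(13 + W\right) + N = 13 + N + W$)
$j{\left(C,M \right)} = \frac{4 + M}{6 + C}$ ($j{\left(C,M \right)} = \frac{M + 4}{C + 6} = \frac{4 + M}{6 + C}$)
$j{\left(17,30 \right)} - O{\left(32,f{\left(-7 \right)} \right)} = \frac{4 + 30}{6 + 17} - \left(13 + 32 - 8\right) = \frac{1}{23} \cdot 34 - 37 = \frac{34}{23} - 37 = - \frac{817}{23}$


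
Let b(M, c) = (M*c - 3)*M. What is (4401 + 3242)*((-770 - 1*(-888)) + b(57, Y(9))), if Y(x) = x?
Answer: 223083884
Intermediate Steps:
b(M, c) = M*(-3 + M*c) (b(M, c) = (-3 + M*c)*M = M*(-3 + M*c))
(4401 + 3242)*((-770 - 1*(-888)) + b(57, Y(9))) = (4401 + 3242)*((-770 - 1*(-888)) + 57*(-3 + 57*9)) = 7643*((-770 + 888) + 57*(-3 + 513)) = 7643*(118 + 57*510) = 7643*(118 + 29070) = 7643*29188 = 223083884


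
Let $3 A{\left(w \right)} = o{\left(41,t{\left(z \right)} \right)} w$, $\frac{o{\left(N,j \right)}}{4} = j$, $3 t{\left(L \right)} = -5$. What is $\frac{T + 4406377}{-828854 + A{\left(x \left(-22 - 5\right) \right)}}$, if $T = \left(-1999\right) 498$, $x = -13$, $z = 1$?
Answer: $- \frac{262375}{63818} \approx -4.1113$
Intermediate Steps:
$t{\left(L \right)} = - \frac{5}{3}$ ($t{\left(L \right)} = \frac{1}{3} \left(-5\right) = - \frac{5}{3}$)
$o{\left(N,j \right)} = 4 j$
$T = -995502$
$A{\left(w \right)} = - \frac{20 w}{9}$ ($A{\left(w \right)} = \frac{4 \left(- \frac{5}{3}\right) w}{3} = \frac{\left(- \frac{20}{3}\right) w}{3} = - \frac{20 w}{9}$)
$\frac{T + 4406377}{-828854 + A{\left(x \left(-22 - 5\right) \right)}} = \frac{-995502 + 4406377}{-828854 - \frac{20 \left(- 13 \left(-22 - 5\right)\right)}{9}} = \frac{3410875}{-828854 - \frac{20 \left(\left(-13\right) \left(-27\right)\right)}{9}} = \frac{3410875}{-828854 - 780} = \frac{3410875}{-829634} = 3410875 \left(- \frac{1}{829634}\right) = - \frac{262375}{63818}$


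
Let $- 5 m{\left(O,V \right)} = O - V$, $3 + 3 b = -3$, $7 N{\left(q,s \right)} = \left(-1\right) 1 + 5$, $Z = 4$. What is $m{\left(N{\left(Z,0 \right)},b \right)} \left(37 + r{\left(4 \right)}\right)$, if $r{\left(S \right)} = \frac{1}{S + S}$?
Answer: $- \frac{2673}{140} \approx -19.093$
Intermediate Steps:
$N{\left(q,s \right)} = \frac{4}{7}$ ($N{\left(q,s \right)} = \frac{\left(-1\right) 1 + 5}{7} = \frac{-1 + 5}{7} = \frac{1}{7} \cdot 4 = \frac{4}{7}$)
$b = -2$ ($b = -1 + \frac{1}{3} \left(-3\right) = -1 - 1 = -2$)
$r{\left(S \right)} = \frac{1}{2 S}$
$m{\left(O,V \right)} = - \frac{O}{5} + \frac{V}{5}$ ($m{\left(O,V \right)} = - \frac{O - V}{5} = - \frac{O}{5} + \frac{V}{5}$)
$m{\left(N{\left(Z,0 \right)},b \right)} \left(37 + r{\left(4 \right)}\right) = \left(\left(- \frac{1}{5}\right) \frac{4}{7} + \frac{1}{5} \left(-2\right)\right) \left(37 + \frac{1}{2 \cdot 4}\right) = \left(- \frac{4}{35} - \frac{2}{5}\right) \left(37 + \frac{1}{2} \cdot \frac{1}{4}\right) = - \frac{18 \left(37 + \frac{1}{8}\right)}{35} = \left(- \frac{18}{35}\right) \frac{297}{8} = - \frac{2673}{140}$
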